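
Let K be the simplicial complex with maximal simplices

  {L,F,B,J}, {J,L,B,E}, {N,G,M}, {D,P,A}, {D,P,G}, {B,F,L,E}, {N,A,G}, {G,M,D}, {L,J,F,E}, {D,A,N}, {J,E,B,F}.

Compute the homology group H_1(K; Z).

H_1 = Z.

Fix the vertex order A < B < D < E < F < G < J < L < M < N < P and write every simplex with vertices in increasing order. Then dim K = 3 and the simplices of K are:

  0-simplices (11): A, B, D, E, F, G, J, L, M, N, P
  1-simplices (22): AD, AG, AN, AP, BE, BF, BJ, BL, DG, DM, DN, DP, EF, EJ, EL, FJ, FL, GM, GN, GP, JL, MN
  2-simplices (16): ADN, ADP, AGN, BEF, BEJ, BEL, BFJ, BFL, BJL, DGM, DGP, EFJ, EFL, EJL, FJL, GMN
  3-simplices (5): BEFJ, BEFL, BEJL, BFJL, EFJL

so the chain groups are C_0 ≅ Z^11, C_1 ≅ Z^22, C_2 ≅ Z^16, C_3 ≅ Z^5.

The boundary map ∂_1: C_1 → C_0 is given by ∂[p,q] = [q] − [p]. For instance
  ∂DG = G − D.
The resulting 11×22 matrix has rank 9, and its Smith normal form has invariant factors (1,1,1,1,1,1,1,1,1).

Boundary ∂_2: C_2 → C_1 sends each 2-simplex [p,q,r] to [q,r] − [p,r] + [p,q]. For instance
  ∂BFJ = FJ − BJ + BF,
  ∂BEJ = EJ − BJ + BE.
As a 22×16 matrix over Z this has rank 12, with invariant factors (1,1,1,1,1,1,1,1,1,1,1,1).

Boundary ∂_3: C_3 → C_2 sends each 3-simplex σ to the alternating sum Σ_i (−1)^i (σ with its i-th vertex removed). For instance
  ∂BEFJ = EFJ − BFJ + BEJ − BEF,
  ∂BEJL = EJL − BJL + BEL − BEJ.
The resulting 16×5 matrix has rank 4, and its Smith normal form has invariant factors (1,1,1,1).

Reading off H_k = ker ∂_k / im ∂_{k+1}:

  H_1: rank ker ∂_1 − rank ∂_2 = (22 − 9) − 12 = 1, and the invariant factors of ∂_2 are all 1, so H_1 ≅ Z.

(K is a triangulation of the disjoint union of the 3-sphere S^3 and the cylinder S^1 x I.)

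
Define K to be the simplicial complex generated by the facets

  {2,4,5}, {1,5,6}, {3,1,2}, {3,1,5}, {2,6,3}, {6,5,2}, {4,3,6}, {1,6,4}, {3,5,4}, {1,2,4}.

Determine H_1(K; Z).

Take the total order 1 < 2 < 3 < 4 < 5 < 6 on the vertex set. Then K (dimension 2) consists of the simplices:

  0-simplices (6): [1], [2], [3], [4], [5], [6]
  1-simplices (15): [1,2], [1,3], [1,4], [1,5], [1,6], [2,3], [2,4], [2,5], [2,6], [3,4], [3,5], [3,6], [4,5], [4,6], [5,6]
  2-simplices (10): [1,2,3], [1,2,4], [1,3,5], [1,4,6], [1,5,6], [2,3,6], [2,4,5], [2,5,6], [3,4,5], [3,4,6]

giving chain groups C_0 ≅ Z^6, C_1 ≅ Z^15, C_2 ≅ Z^10.

∂_1: C_1 → C_0 is given by ∂[p,q] = [q] − [p]. For instance
  ∂[2,4] = [4] − [2].
The 6×15 boundary matrix has rank 5 and Smith normal form diag(1,1,1,1,1).

∂_2: C_2 → C_1 acts by ∂[p,q,r] = [q,r] − [p,r] + [p,q]. For instance
  ∂[1,4,6] = [4,6] − [1,6] + [1,4],
  ∂[1,2,3] = [2,3] − [1,3] + [1,2].
The resulting 15×10 matrix has rank 10, and its Smith normal form has invariant factors (1,1,1,1,1,1,1,1,1,2).

Now H_k = ker ∂_k / im ∂_{k+1}, so:

  H_1: rank ker ∂_1 − rank ∂_2 = (15 − 5) − 10 = 0, and ∂_2 has invariant factor 2 > 1, so H_1 = Z_2.

H_1 = Z_2.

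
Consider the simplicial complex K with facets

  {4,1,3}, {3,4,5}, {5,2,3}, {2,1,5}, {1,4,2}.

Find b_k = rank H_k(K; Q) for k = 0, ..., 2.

Take the total order 1 < 2 < 3 < 4 < 5 on the vertex set. Then K (dimension 2) consists of the simplices:

  0-simplices (5): [1], [2], [3], [4], [5]
  1-simplices (10): [1,2], [1,3], [1,4], [1,5], [2,3], [2,4], [2,5], [3,4], [3,5], [4,5]
  2-simplices (5): [1,2,4], [1,2,5], [1,3,4], [2,3,5], [3,4,5]

giving chain groups C_0 ≅ Z^5, C_1 ≅ Z^10, C_2 ≅ Z^5.

The boundary map ∂_1: C_1 → C_0 maps an edge to its endpoints' difference, ∂[p,q] = q − p. For instance
  ∂[3,4] = [4] − [3].
As a 5×10 matrix over Z this has rank 4, with invariant factors (1,1,1,1).

Boundary ∂_2: C_2 → C_1 sends each 2-simplex [p,q,r] to [q,r] − [p,r] + [p,q]. For instance
  ∂[1,2,4] = [2,4] − [1,4] + [1,2],
  ∂[2,3,5] = [3,5] − [2,5] + [2,3].
The 10×5 boundary matrix has rank 5 and Smith normal form diag(1,1,1,1,1).

Computing H_k = (kernel of ∂_k) / (image of ∂_{k+1}):

  H_0: rank C_0 − rank ∂_1 = 5 − 4 = 1, and the invariant factors of ∂_1 are all 1, so H_0 ≅ Z.
  H_1: rank ker ∂_1 − rank ∂_2 = (10 − 4) − 5 = 1, and the invariant factors of ∂_2 are all 1, so H_1 ≅ Z.
  H_2: rank ker ∂_2 − rank ∂_3 = (5 − 5) − 0 = 0, and there is no ∂_3, so H_2 ≅ 0.

As a check, the Euler characteristic is 5 − 10 + 5 = 0, which agrees with 1 − 1 + 0 = 0.

Hence the Betti numbers are b_0 = 1, b_1 = 1, b_2 = 0.

b_0 = 1, b_1 = 1, b_2 = 0.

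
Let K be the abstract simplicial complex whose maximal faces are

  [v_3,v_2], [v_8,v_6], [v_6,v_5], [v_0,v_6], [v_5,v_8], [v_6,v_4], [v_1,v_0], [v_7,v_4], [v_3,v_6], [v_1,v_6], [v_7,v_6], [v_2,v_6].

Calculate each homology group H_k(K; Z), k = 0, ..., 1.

H_0 = Z,  H_1 = Z^4.

Fix the vertex order v_0 < v_1 < v_2 < v_3 < v_4 < v_5 < v_6 < v_7 < v_8 and write every simplex with vertices in increasing order. Then dim K = 1 and the simplices of K are:

  0-simplices (9): [v_0], [v_1], [v_2], [v_3], [v_4], [v_5], [v_6], [v_7], [v_8]
  1-simplices (12): [v_0,v_1], [v_0,v_6], [v_1,v_6], [v_2,v_3], [v_2,v_6], [v_3,v_6], [v_4,v_6], [v_4,v_7], [v_5,v_6], [v_5,v_8], [v_6,v_7], [v_6,v_8]

Hence C_0 ≅ Z^9, C_1 ≅ Z^12.

The boundary map ∂_1: C_1 → C_0 is given by ∂[p,q] = [q] − [p].
The 9×12 boundary matrix has rank 8 and Smith normal form diag(1,1,1,1,1,1,1,1).

Reading off H_k = ker ∂_k / im ∂_{k+1}:

  H_0: rank C_0 − rank ∂_1 = 9 − 8 = 1, and the invariant factors of ∂_1 are all 1, so H_0 ≅ Z.
  H_1: rank ker ∂_1 − rank ∂_2 = (12 − 8) − 0 = 4, and there is no ∂_2, so H_1 ≅ Z^4.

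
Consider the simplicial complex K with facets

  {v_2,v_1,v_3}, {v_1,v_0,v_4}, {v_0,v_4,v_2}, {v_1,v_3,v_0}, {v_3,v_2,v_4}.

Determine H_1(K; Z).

Order the vertices as v_0 < v_1 < v_2 < v_3 < v_4. Listing each simplex with vertices in this order, K has dimension 2 with simplices:

  0-simplices (5): [v_0], [v_1], [v_2], [v_3], [v_4]
  1-simplices (10): [v_0,v_1], [v_0,v_2], [v_0,v_3], [v_0,v_4], [v_1,v_2], [v_1,v_3], [v_1,v_4], [v_2,v_3], [v_2,v_4], [v_3,v_4]
  2-simplices (5): [v_0,v_1,v_3], [v_0,v_1,v_4], [v_0,v_2,v_4], [v_1,v_2,v_3], [v_2,v_3,v_4]

Hence C_0 ≅ Z^5, C_1 ≅ Z^10, C_2 ≅ Z^5.

∂_1: C_1 → C_0 sends each edge [p,q] (with p < q) to q − p.
This gives a 5×10 integer matrix of rank 4; reducing to Smith normal form yields diagonal entries (1,1,1,1).

Boundary ∂_2: C_2 → C_1 maps a triangle to the signed sum of its edges. For instance
  ∂[v_2,v_3,v_4] = [v_3,v_4] − [v_2,v_4] + [v_2,v_3],
  ∂[v_1,v_2,v_3] = [v_2,v_3] − [v_1,v_3] + [v_1,v_2].
The resulting 10×5 matrix has rank 5, and its Smith normal form has invariant factors (1,1,1,1,1).

Now H_k = ker ∂_k / im ∂_{k+1}, so:

  H_1: rank ker ∂_1 − rank ∂_2 = (10 − 4) − 5 = 1, and the invariant factors of ∂_2 are all 1, so H_1 ≅ Z.

H_1 ≅ Z.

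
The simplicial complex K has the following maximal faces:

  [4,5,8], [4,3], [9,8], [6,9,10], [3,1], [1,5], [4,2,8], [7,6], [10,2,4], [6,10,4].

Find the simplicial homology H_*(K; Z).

Order the vertices as 1 < 2 < 3 < 4 < 5 < 6 < 7 < 8 < 9 < 10. Listing each simplex with vertices in this order, K has dimension 2 with simplices:

  0-simplices (10): [1], [2], [3], [4], [5], [6], [7], [8], [9], [10]
  1-simplices (16): [1,3], [1,5], [2,4], [2,8], [2,10], [3,4], [4,5], [4,6], [4,8], [4,10], [5,8], [6,7], [6,9], [6,10], [8,9], [9,10]
  2-simplices (5): [2,4,8], [2,4,10], [4,5,8], [4,6,10], [6,9,10]

giving chain groups C_0 ≅ Z^10, C_1 ≅ Z^16, C_2 ≅ Z^5.

∂_1: C_1 → C_0 sends each edge [p,q] (with p < q) to q − p. For instance
  ∂[8,9] = [9] − [8].
This gives a 10×16 integer matrix of rank 9; reducing to Smith normal form yields diagonal entries (1,1,1,1,1,1,1,1,1).

Boundary ∂_2: C_2 → C_1 maps a triangle to the signed sum of its edges. For instance
  ∂[4,6,10] = [6,10] − [4,10] + [4,6],
  ∂[4,5,8] = [5,8] − [4,8] + [4,5].
As a 16×5 matrix over Z this has rank 5, with invariant factors (1,1,1,1,1).

Now H_k = ker ∂_k / im ∂_{k+1}, so:

  H_0: rank C_0 − rank ∂_1 = 10 − 9 = 1, and the invariant factors of ∂_1 are all 1, so H_0 = Z.
  H_1: rank ker ∂_1 − rank ∂_2 = (16 − 9) − 5 = 2, and the invariant factors of ∂_2 are all 1, so H_1 = Z^2.
  H_2: rank ker ∂_2 − rank ∂_3 = (5 − 5) − 0 = 0, and there is no ∂_3, so H_2 = 0.

H_0 = Z,  H_1 = Z^2,  H_2 = 0.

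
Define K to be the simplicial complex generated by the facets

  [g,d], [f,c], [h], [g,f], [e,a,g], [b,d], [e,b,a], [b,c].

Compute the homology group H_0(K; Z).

H_0 = Z^2.

Fix the vertex order a < b < c < d < e < f < g < h and write every simplex with vertices in increasing order. Then dim K = 2 and the simplices of K are:

  0-simplices (8): a, b, c, d, e, f, g, h
  1-simplices (10): ab, ae, ag, bc, bd, be, cf, dg, eg, fg
  2-simplices (2): abe, aeg

Hence C_0 ≅ Z^8, C_1 ≅ Z^10, C_2 ≅ Z^2.

Boundary ∂_1: C_1 → C_0 maps an edge to its endpoints' difference, ∂[p,q] = q − p.
As a 8×10 matrix over Z this has rank 6, with invariant factors (1,1,1,1,1,1).

Boundary ∂_2: C_2 → C_1 acts by ∂[p,q,r] = [q,r] − [p,r] + [p,q]. For instance
  ∂aeg = eg − ag + ae,
  ∂abe = be − ae + ab.
As a 10×2 matrix over Z this has rank 2, with invariant factors (1,1).

From H_k ≅ ker(∂_k) / im(∂_{k+1}) we obtain:

  H_0: rank C_0 − rank ∂_1 = 8 − 6 = 2, and the invariant factors of ∂_1 are all 1, so H_0 ≅ Z^2.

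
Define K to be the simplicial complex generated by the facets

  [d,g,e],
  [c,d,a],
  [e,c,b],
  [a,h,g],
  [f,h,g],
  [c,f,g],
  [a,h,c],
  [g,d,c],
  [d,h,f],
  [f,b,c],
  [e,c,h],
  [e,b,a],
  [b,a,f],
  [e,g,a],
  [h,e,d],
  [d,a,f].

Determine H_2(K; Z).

H_2 ≅ Z.

Take the total order a < b < c < d < e < f < g < h on the vertex set. Then K (dimension 2) consists of the simplices:

  0-simplices (8): a, b, c, d, e, f, g, h
  1-simplices (24): ab, ac, ad, ae, af, ag, ah, bc, be, bf, cd, ce, cf, cg, ch, de, df, dg, dh, eg, eh, fg, fh, gh
  2-simplices (16): abe, abf, acd, ach, adf, aeg, agh, bce, bcf, cdg, ceh, cfg, deg, deh, dfh, fgh

giving chain groups C_0 ≅ Z^8, C_1 ≅ Z^24, C_2 ≅ Z^16.

∂_1: C_1 → C_0 sends each edge [p,q] (with p < q) to q − p.
The 8×24 boundary matrix has rank 7 and Smith normal form diag(1,1,1,1,1,1,1).

The boundary map ∂_2: C_2 → C_1 sends each 2-simplex [p,q,r] to [q,r] − [p,r] + [p,q]. For instance
  ∂dfh = fh − dh + df,
  ∂abf = bf − af + ab.
As a 24×16 matrix over Z this has rank 15, with invariant factors (1,1,1,1,1,1,1,1,1,1,1,1,1,1,1).

From H_k ≅ ker(∂_k) / im(∂_{k+1}) we obtain:

  H_2: rank ker ∂_2 − rank ∂_3 = (16 − 15) − 0 = 1, and there is no ∂_3, so H_2 ≅ Z.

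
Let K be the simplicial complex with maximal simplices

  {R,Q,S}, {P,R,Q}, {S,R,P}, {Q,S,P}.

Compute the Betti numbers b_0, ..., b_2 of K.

Fix the vertex order P < Q < R < S and write every simplex with vertices in increasing order. Then dim K = 2 and the simplices of K are:

  0-simplices (4): P, Q, R, S
  1-simplices (6): PQ, PR, PS, QR, QS, RS
  2-simplices (4): PQR, PQS, PRS, QRS

Hence C_0 ≅ Z^4, C_1 ≅ Z^6, C_2 ≅ Z^4.

Boundary ∂_1: C_1 → C_0 maps an edge to its endpoints' difference, ∂[p,q] = q − p. For instance
  ∂QS = S − Q.
As a 4×6 matrix over Z this has rank 3, with invariant factors (1,1,1).

Boundary ∂_2: C_2 → C_1 maps a triangle to the signed sum of its edges. For instance
  ∂PQR = QR − PR + PQ,
  ∂PQS = QS − PS + PQ.
The 6×4 boundary matrix has rank 3 and Smith normal form diag(1,1,1).

From H_k ≅ ker(∂_k) / im(∂_{k+1}) we obtain:

  H_0: rank C_0 − rank ∂_1 = 4 − 3 = 1, and the invariant factors of ∂_1 are all 1, so H_0 ≅ Z.
  H_1: rank ker ∂_1 − rank ∂_2 = (6 − 3) − 3 = 0, and the invariant factors of ∂_2 are all 1, so H_1 ≅ 0.
  H_2: rank ker ∂_2 − rank ∂_3 = (4 − 3) − 0 = 1, and there is no ∂_3, so H_2 ≅ Z.

Hence the Betti numbers are b_0 = 1, b_1 = 0, b_2 = 1.

b_0 = 1, b_1 = 0, b_2 = 1.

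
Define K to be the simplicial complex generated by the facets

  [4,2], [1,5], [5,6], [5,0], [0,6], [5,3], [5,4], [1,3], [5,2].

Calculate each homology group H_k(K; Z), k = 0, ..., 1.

H_0 = Z,  H_1 = Z^3.

Take the total order 0 < 1 < 2 < 3 < 4 < 5 < 6 on the vertex set. Then K (dimension 1) consists of the simplices:

  0-simplices (7): [0], [1], [2], [3], [4], [5], [6]
  1-simplices (9): [0,5], [0,6], [1,3], [1,5], [2,4], [2,5], [3,5], [4,5], [5,6]

Hence C_0 ≅ Z^7, C_1 ≅ Z^9.

∂_1: C_1 → C_0 maps an edge to its endpoints' difference, ∂[p,q] = q − p. For instance
  ∂[4,5] = [5] − [4].
The resulting 7×9 matrix has rank 6, and its Smith normal form has invariant factors (1,1,1,1,1,1).

Computing H_k = (kernel of ∂_k) / (image of ∂_{k+1}):

  H_0: rank C_0 − rank ∂_1 = 7 − 6 = 1, and the invariant factors of ∂_1 are all 1, so H_0 ≅ Z.
  H_1: rank ker ∂_1 − rank ∂_2 = (9 − 6) − 0 = 3, and there is no ∂_2, so H_1 ≅ Z^3.

(K is a triangulation of a wedge of 3 circles.)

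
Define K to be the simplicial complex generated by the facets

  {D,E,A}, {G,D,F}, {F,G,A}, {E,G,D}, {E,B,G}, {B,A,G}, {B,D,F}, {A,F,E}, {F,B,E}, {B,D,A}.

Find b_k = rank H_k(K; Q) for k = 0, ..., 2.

b_0 = 1, b_1 = 0, b_2 = 0.

Take the total order A < B < D < E < F < G on the vertex set. Then K (dimension 2) consists of the simplices:

  0-simplices (6): A, B, D, E, F, G
  1-simplices (15): AB, AD, AE, AF, AG, BD, BE, BF, BG, DE, DF, DG, EF, EG, FG
  2-simplices (10): ABD, ABG, ADE, AEF, AFG, BDF, BEF, BEG, DEG, DFG

so the chain groups are C_0 ≅ Z^6, C_1 ≅ Z^15, C_2 ≅ Z^10.

The boundary map ∂_1: C_1 → C_0 maps an edge to its endpoints' difference, ∂[p,q] = q − p. For instance
  ∂AG = G − A.
The 6×15 boundary matrix has rank 5 and Smith normal form diag(1,1,1,1,1).

The boundary map ∂_2: C_2 → C_1 maps a triangle to the signed sum of its edges. For instance
  ∂ABD = BD − AD + AB,
  ∂DFG = FG − DG + DF.
This gives a 15×10 integer matrix of rank 10; reducing to Smith normal form yields diagonal entries (1,1,1,1,1,1,1,1,1,2).

From H_k ≅ ker(∂_k) / im(∂_{k+1}) we obtain:

  H_0: rank C_0 − rank ∂_1 = 6 − 5 = 1, and the invariant factors of ∂_1 are all 1, so H_0 ≅ Z.
  H_1: rank ker ∂_1 − rank ∂_2 = (15 − 5) − 10 = 0, and ∂_2 has invariant factor 2 > 1, so H_1 ≅ Z/2.
  H_2: rank ker ∂_2 − rank ∂_3 = (10 − 10) − 0 = 0, and there is no ∂_3, so H_2 ≅ 0.

As a check, the Euler characteristic is 6 − 15 + 10 = 1, which agrees with 1 − 0 + 0 = 1.

Hence the Betti numbers are b_0 = 1, b_1 = 0, b_2 = 0.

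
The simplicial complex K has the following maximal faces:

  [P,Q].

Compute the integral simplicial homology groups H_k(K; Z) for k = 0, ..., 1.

H_0 ≅ Z,  H_1 = 0.

We work with the vertex ordering P < Q. The simplices of K, each written with vertices in increasing order, are:

  0-simplices (2): P, Q
  1-simplices (1): PQ

Hence C_0 ≅ Z^2, C_1 ≅ Z^1.

Boundary ∂_1: C_1 → C_0 is given by ∂[p,q] = [q] − [p].
The resulting 2×1 matrix has rank 1, and its Smith normal form has invariant factors (1).

From H_k ≅ ker(∂_k) / im(∂_{k+1}) we obtain:

  H_0: rank C_0 − rank ∂_1 = 2 − 1 = 1, and the invariant factors of ∂_1 are all 1, so H_0 = Z.
  H_1: rank ker ∂_1 − rank ∂_2 = (1 − 1) − 0 = 0, and there is no ∂_2, so H_1 = 0.

(K is a triangulation of the 1-simplex.)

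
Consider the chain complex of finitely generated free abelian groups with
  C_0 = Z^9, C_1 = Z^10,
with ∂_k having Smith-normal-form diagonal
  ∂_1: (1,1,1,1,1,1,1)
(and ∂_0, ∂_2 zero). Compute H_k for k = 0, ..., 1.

H_0 = Z^2,  H_1 = Z^3.

H_0: b_0 = 9 − 0 − 7 = 2; torsion from ∂_1 factors > 1: none. So H_0 = Z^2.
H_1: b_1 = 10 − 7 − 0 = 3; torsion from ∂_2 factors > 1: none. So H_1 = Z^3.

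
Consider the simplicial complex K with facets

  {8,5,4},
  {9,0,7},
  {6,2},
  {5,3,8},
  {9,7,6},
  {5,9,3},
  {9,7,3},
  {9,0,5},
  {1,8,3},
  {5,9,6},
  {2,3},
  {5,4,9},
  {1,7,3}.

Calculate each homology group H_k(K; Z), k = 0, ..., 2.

H_0 = Z,  H_1 = Z,  H_2 = 0.

Take the total order 0 < 1 < 2 < 3 < 4 < 5 < 6 < 7 < 8 < 9 on the vertex set. Then K (dimension 2) consists of the simplices:

  0-simplices (10): [0], [1], [2], [3], [4], [5], [6], [7], [8], [9]
  1-simplices (21): [0,5], [0,7], [0,9], [1,3], [1,7], [1,8], [2,3], [2,6], [3,5], [3,7], [3,8], [3,9], [4,5], [4,8], [4,9], [5,6], [5,8], [5,9], [6,7], [6,9], [7,9]
  2-simplices (11): [0,5,9], [0,7,9], [1,3,7], [1,3,8], [3,5,8], [3,5,9], [3,7,9], [4,5,8], [4,5,9], [5,6,9], [6,7,9]

so the chain groups are C_0 ≅ Z^10, C_1 ≅ Z^21, C_2 ≅ Z^11.

∂_1: C_1 → C_0 sends each edge [p,q] (with p < q) to q − p. For instance
  ∂[1,7] = [7] − [1].
The 10×21 boundary matrix has rank 9 and Smith normal form diag(1,1,1,1,1,1,1,1,1).

Boundary ∂_2: C_2 → C_1 acts by ∂[p,q,r] = [q,r] − [p,r] + [p,q]. For instance
  ∂[4,5,8] = [5,8] − [4,8] + [4,5],
  ∂[4,5,9] = [5,9] − [4,9] + [4,5].
The resulting 21×11 matrix has rank 11, and its Smith normal form has invariant factors (1,1,1,1,1,1,1,1,1,1,1).

Now H_k = ker ∂_k / im ∂_{k+1}, so:

  H_0: rank C_0 − rank ∂_1 = 10 − 9 = 1, and the invariant factors of ∂_1 are all 1, so H_0 ≅ Z.
  H_1: rank ker ∂_1 − rank ∂_2 = (21 − 9) − 11 = 1, and the invariant factors of ∂_2 are all 1, so H_1 ≅ Z.
  H_2: rank ker ∂_2 − rank ∂_3 = (11 − 11) − 0 = 0, and there is no ∂_3, so H_2 ≅ 0.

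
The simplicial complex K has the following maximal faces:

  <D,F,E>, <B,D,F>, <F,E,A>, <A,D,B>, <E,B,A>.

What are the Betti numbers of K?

b_0 = 1, b_1 = 1, b_2 = 0.

Take the total order A < B < D < E < F on the vertex set. Then K (dimension 2) consists of the simplices:

  0-simplices (5): A, B, D, E, F
  1-simplices (10): AB, AD, AE, AF, BD, BE, BF, DE, DF, EF
  2-simplices (5): ABD, ABE, AEF, BDF, DEF

so the chain groups are C_0 ≅ Z^5, C_1 ≅ Z^10, C_2 ≅ Z^5.

The boundary map ∂_1: C_1 → C_0 sends each edge [p,q] (with p < q) to q − p. For instance
  ∂DF = F − D.
The resulting 5×10 matrix has rank 4, and its Smith normal form has invariant factors (1,1,1,1).

Boundary ∂_2: C_2 → C_1 acts by ∂[p,q,r] = [q,r] − [p,r] + [p,q]. For instance
  ∂AEF = EF − AF + AE,
  ∂BDF = DF − BF + BD.
The resulting 10×5 matrix has rank 5, and its Smith normal form has invariant factors (1,1,1,1,1).

Computing H_k = (kernel of ∂_k) / (image of ∂_{k+1}):

  H_0: rank C_0 − rank ∂_1 = 5 − 4 = 1, and the invariant factors of ∂_1 are all 1, so H_0 = Z.
  H_1: rank ker ∂_1 − rank ∂_2 = (10 − 4) − 5 = 1, and the invariant factors of ∂_2 are all 1, so H_1 = Z.
  H_2: rank ker ∂_2 − rank ∂_3 = (5 − 5) − 0 = 0, and there is no ∂_3, so H_2 = 0.

(K is a triangulation of the Möbius band.)

Hence the Betti numbers are b_0 = 1, b_1 = 1, b_2 = 0.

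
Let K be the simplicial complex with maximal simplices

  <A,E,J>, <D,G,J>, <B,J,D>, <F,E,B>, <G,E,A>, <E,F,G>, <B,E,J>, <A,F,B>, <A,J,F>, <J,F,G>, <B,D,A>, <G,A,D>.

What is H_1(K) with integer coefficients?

H_1 = Z/2.

We work with the vertex ordering A < B < D < E < F < G < J. The simplices of K, each written with vertices in increasing order, are:

  0-simplices (7): A, B, D, E, F, G, J
  1-simplices (18): AB, AD, AE, AF, AG, AJ, BD, BE, BF, BJ, DG, DJ, EF, EG, EJ, FG, FJ, GJ
  2-simplices (12): ABD, ABF, ADG, AEG, AEJ, AFJ, BDJ, BEF, BEJ, DGJ, EFG, FGJ

Hence C_0 ≅ Z^7, C_1 ≅ Z^18, C_2 ≅ Z^12.

∂_1: C_1 → C_0 maps an edge to its endpoints' difference, ∂[p,q] = q − p. For instance
  ∂FG = G − F.
As a 7×18 matrix over Z this has rank 6, with invariant factors (1,1,1,1,1,1).

Boundary ∂_2: C_2 → C_1 maps a triangle to the signed sum of its edges. For instance
  ∂EFG = FG − EG + EF,
  ∂AEJ = EJ − AJ + AE.
As a 18×12 matrix over Z this has rank 12, with invariant factors (1,1,1,1,1,1,1,1,1,1,1,2).

Now H_k = ker ∂_k / im ∂_{k+1}, so:

  H_1: rank ker ∂_1 − rank ∂_2 = (18 − 6) − 12 = 0, and ∂_2 has invariant factor 2 > 1, so H_1 = Z/2.

(K is a triangulation of the real projective plane RP^2.)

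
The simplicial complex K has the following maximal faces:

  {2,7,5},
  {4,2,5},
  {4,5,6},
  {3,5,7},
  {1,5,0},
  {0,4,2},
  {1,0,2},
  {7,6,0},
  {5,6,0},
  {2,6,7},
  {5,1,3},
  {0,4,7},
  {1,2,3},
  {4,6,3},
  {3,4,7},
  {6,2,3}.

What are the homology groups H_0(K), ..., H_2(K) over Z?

H_0 = Z,  H_1 = Z^2,  H_2 = Z.

K has 8 vertices, 24 edges, 16 triangles.
rank ∂_0 = 0, rank ∂_1 = 7 ⇒ b_0 = 8 − 0 − 7 = 1; all invariant factors of ∂_1 are 1 so no torsion. So H_0 ≅ Z.
rank ∂_1 = 7, rank ∂_2 = 15 ⇒ b_1 = 24 − 7 − 15 = 2; all invariant factors of ∂_2 are 1 so no torsion. So H_1 ≅ Z^2.
rank ∂_2 = 15, rank ∂_3 = 0 ⇒ b_2 = 16 − 15 − 0 = 1. So H_2 ≅ Z.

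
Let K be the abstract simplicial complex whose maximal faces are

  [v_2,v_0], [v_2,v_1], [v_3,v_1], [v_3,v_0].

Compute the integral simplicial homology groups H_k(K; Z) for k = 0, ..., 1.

H_0 = Z,  H_1 = Z.

We work with the vertex ordering v_0 < v_1 < v_2 < v_3. The simplices of K, each written with vertices in increasing order, are:

  0-simplices (4): [v_0], [v_1], [v_2], [v_3]
  1-simplices (4): [v_0,v_2], [v_0,v_3], [v_1,v_2], [v_1,v_3]

Hence C_0 ≅ Z^4, C_1 ≅ Z^4.

Boundary ∂_1: C_1 → C_0 maps an edge to its endpoints' difference, ∂[p,q] = q − p. For instance
  ∂[v_1,v_2] = [v_2] − [v_1].
As a 4×4 matrix over Z this has rank 3, with invariant factors (1,1,1).

From H_k ≅ ker(∂_k) / im(∂_{k+1}) we obtain:

  H_0: rank C_0 − rank ∂_1 = 4 − 3 = 1, and the invariant factors of ∂_1 are all 1, so H_0 ≅ Z.
  H_1: rank ker ∂_1 − rank ∂_2 = (4 − 3) − 0 = 1, and there is no ∂_2, so H_1 ≅ Z.

As a check, the Euler characteristic is 4 − 4 = 0, which agrees with 1 − 1 = 0.
(K is a triangulation of the circle S^1.)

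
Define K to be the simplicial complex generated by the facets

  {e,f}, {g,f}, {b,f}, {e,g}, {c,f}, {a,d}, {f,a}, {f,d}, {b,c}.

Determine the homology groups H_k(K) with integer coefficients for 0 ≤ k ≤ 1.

Take the total order a < b < c < d < e < f < g on the vertex set. Then K (dimension 1) consists of the simplices:

  0-simplices (7): a, b, c, d, e, f, g
  1-simplices (9): ad, af, bc, bf, cf, df, ef, eg, fg

so the chain groups are C_0 ≅ Z^7, C_1 ≅ Z^9.

∂_1: C_1 → C_0 maps an edge to its endpoints' difference, ∂[p,q] = q − p. For instance
  ∂cf = f − c.
As a 7×9 matrix over Z this has rank 6, with invariant factors (1,1,1,1,1,1).

Computing H_k = (kernel of ∂_k) / (image of ∂_{k+1}):

  H_0: rank C_0 − rank ∂_1 = 7 − 6 = 1, and the invariant factors of ∂_1 are all 1, so H_0 ≅ Z.
  H_1: rank ker ∂_1 − rank ∂_2 = (9 − 6) − 0 = 3, and there is no ∂_2, so H_1 ≅ Z^3.

H_0 = Z,  H_1 = Z^3.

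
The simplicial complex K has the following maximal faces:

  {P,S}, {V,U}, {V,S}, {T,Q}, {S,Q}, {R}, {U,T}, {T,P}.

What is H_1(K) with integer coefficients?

H_1 ≅ Z^2.

K has 7 vertices, 7 edges.
rank ∂_1 = 5, rank ∂_2 = 0 ⇒ b_1 = 7 − 5 − 0 = 2. So H_1 = Z^2.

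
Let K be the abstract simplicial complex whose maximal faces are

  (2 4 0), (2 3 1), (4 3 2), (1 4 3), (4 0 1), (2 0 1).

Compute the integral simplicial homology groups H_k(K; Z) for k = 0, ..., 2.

H_0 ≅ Z,  H_1 = 0,  H_2 ≅ Z.

Take the total order 0 < 1 < 2 < 3 < 4 on the vertex set. Then K (dimension 2) consists of the simplices:

  0-simplices (5): [0], [1], [2], [3], [4]
  1-simplices (9): [0,1], [0,2], [0,4], [1,2], [1,3], [1,4], [2,3], [2,4], [3,4]
  2-simplices (6): [0,1,2], [0,1,4], [0,2,4], [1,2,3], [1,3,4], [2,3,4]

giving chain groups C_0 ≅ Z^5, C_1 ≅ Z^9, C_2 ≅ Z^6.

The boundary map ∂_1: C_1 → C_0 sends each edge [p,q] (with p < q) to q − p. For instance
  ∂[0,4] = [4] − [0].
The 5×9 boundary matrix has rank 4 and Smith normal form diag(1,1,1,1).

Boundary ∂_2: C_2 → C_1 maps a triangle to the signed sum of its edges. For instance
  ∂[0,1,4] = [1,4] − [0,4] + [0,1],
  ∂[0,1,2] = [1,2] − [0,2] + [0,1].
The resulting 9×6 matrix has rank 5, and its Smith normal form has invariant factors (1,1,1,1,1).

From H_k ≅ ker(∂_k) / im(∂_{k+1}) we obtain:

  H_0: rank C_0 − rank ∂_1 = 5 − 4 = 1, and the invariant factors of ∂_1 are all 1, so H_0 ≅ Z.
  H_1: rank ker ∂_1 − rank ∂_2 = (9 − 4) − 5 = 0, and the invariant factors of ∂_2 are all 1, so H_1 ≅ 0.
  H_2: rank ker ∂_2 − rank ∂_3 = (6 − 5) − 0 = 1, and there is no ∂_3, so H_2 ≅ Z.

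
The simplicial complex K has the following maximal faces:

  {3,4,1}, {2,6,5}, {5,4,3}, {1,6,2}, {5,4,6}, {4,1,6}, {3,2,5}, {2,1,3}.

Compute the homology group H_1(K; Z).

Fix the vertex order 1 < 2 < 3 < 4 < 5 < 6 and write every simplex with vertices in increasing order. Then dim K = 2 and the simplices of K are:

  0-simplices (6): [1], [2], [3], [4], [5], [6]
  1-simplices (12): [1,2], [1,3], [1,4], [1,6], [2,3], [2,5], [2,6], [3,4], [3,5], [4,5], [4,6], [5,6]
  2-simplices (8): [1,2,3], [1,2,6], [1,3,4], [1,4,6], [2,3,5], [2,5,6], [3,4,5], [4,5,6]

Hence C_0 ≅ Z^6, C_1 ≅ Z^12, C_2 ≅ Z^8.

The boundary map ∂_1: C_1 → C_0 maps an edge to its endpoints' difference, ∂[p,q] = q − p. For instance
  ∂[4,6] = [6] − [4].
This gives a 6×12 integer matrix of rank 5; reducing to Smith normal form yields diagonal entries (1,1,1,1,1).

The boundary map ∂_2: C_2 → C_1 maps a triangle to the signed sum of its edges. For instance
  ∂[4,5,6] = [5,6] − [4,6] + [4,5],
  ∂[1,2,6] = [2,6] − [1,6] + [1,2].
The resulting 12×8 matrix has rank 7, and its Smith normal form has invariant factors (1,1,1,1,1,1,1).

Computing H_k = (kernel of ∂_k) / (image of ∂_{k+1}):

  H_1: rank ker ∂_1 − rank ∂_2 = (12 − 5) − 7 = 0, and the invariant factors of ∂_2 are all 1, so H_1 ≅ 0.

(K is a triangulation of the 2-sphere S^2.)

H_1 = 0.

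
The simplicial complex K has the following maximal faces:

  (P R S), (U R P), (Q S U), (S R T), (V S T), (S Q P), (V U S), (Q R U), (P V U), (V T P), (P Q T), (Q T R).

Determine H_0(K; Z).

H_0 = Z.

We work with the vertex ordering P < Q < R < S < T < U < V. The simplices of K, each written with vertices in increasing order, are:

  0-simplices (7): P, Q, R, S, T, U, V
  1-simplices (18): PQ, PR, PS, PT, PU, PV, QR, QS, QT, QU, RS, RT, RU, ST, SU, SV, TV, UV
  2-simplices (12): PQS, PQT, PRS, PRU, PTV, PUV, QRT, QRU, QSU, RST, STV, SUV

Hence C_0 ≅ Z^7, C_1 ≅ Z^18, C_2 ≅ Z^12.

∂_1: C_1 → C_0 maps an edge to its endpoints' difference, ∂[p,q] = q − p. For instance
  ∂TV = V − T.
The 7×18 boundary matrix has rank 6 and Smith normal form diag(1,1,1,1,1,1).

Boundary ∂_2: C_2 → C_1 maps a triangle to the signed sum of its edges. For instance
  ∂SUV = UV − SV + SU,
  ∂PQS = QS − PS + PQ.
As a 18×12 matrix over Z this has rank 12, with invariant factors (1,1,1,1,1,1,1,1,1,1,1,2).

Reading off H_k = ker ∂_k / im ∂_{k+1}:

  H_0: rank C_0 − rank ∂_1 = 7 − 6 = 1, and the invariant factors of ∂_1 are all 1, so H_0 ≅ Z.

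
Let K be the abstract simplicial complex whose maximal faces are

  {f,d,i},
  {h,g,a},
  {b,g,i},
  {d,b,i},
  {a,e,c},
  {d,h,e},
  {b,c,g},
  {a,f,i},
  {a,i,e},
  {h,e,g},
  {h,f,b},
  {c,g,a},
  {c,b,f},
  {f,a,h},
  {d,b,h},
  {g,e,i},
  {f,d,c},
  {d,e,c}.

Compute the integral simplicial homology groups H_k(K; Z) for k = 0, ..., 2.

H_0 = Z,  H_1 = Z ⊕ Z_2,  H_2 = 0.

Order the vertices as a < b < c < d < e < f < g < h < i. Listing each simplex with vertices in this order, K has dimension 2 with simplices:

  0-simplices (9): a, b, c, d, e, f, g, h, i
  1-simplices (27): ac, ae, af, ag, ah, ai, bc, bd, bf, bg, bh, bi, cd, ce, cf, cg, de, df, dh, di, eg, eh, ei, fh, fi, gh, gi
  2-simplices (18): ace, acg, aei, afh, afi, agh, bcf, bcg, bdh, bdi, bfh, bgi, cde, cdf, deh, dfi, egh, egi

Hence C_0 ≅ Z^9, C_1 ≅ Z^27, C_2 ≅ Z^18.

Boundary ∂_1: C_1 → C_0 sends each edge [p,q] (with p < q) to q − p. For instance
  ∂eh = h − e.
This gives a 9×27 integer matrix of rank 8; reducing to Smith normal form yields diagonal entries (1,1,1,1,1,1,1,1).

The boundary map ∂_2: C_2 → C_1 sends each 2-simplex [p,q,r] to [q,r] − [p,r] + [p,q]. For instance
  ∂bdi = di − bi + bd,
  ∂bfh = fh − bh + bf.
The resulting 27×18 matrix has rank 18, and its Smith normal form has invariant factors (1,1,1,1,1,1,1,1,1,1,1,1,1,1,1,1,1,2).

From H_k ≅ ker(∂_k) / im(∂_{k+1}) we obtain:

  H_0: rank C_0 − rank ∂_1 = 9 − 8 = 1, and the invariant factors of ∂_1 are all 1, so H_0 = Z.
  H_1: rank ker ∂_1 − rank ∂_2 = (27 − 8) − 18 = 1, and ∂_2 has invariant factor 2 > 1, so H_1 = Z ⊕ Z_2.
  H_2: rank ker ∂_2 − rank ∂_3 = (18 − 18) − 0 = 0, and there is no ∂_3, so H_2 = 0.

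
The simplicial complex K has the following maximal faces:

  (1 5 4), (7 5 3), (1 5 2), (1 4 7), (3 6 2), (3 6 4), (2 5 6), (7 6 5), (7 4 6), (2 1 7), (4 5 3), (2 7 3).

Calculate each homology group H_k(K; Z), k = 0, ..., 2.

We work with the vertex ordering 1 < 2 < 3 < 4 < 5 < 6 < 7. The simplices of K, each written with vertices in increasing order, are:

  0-simplices (7): [1], [2], [3], [4], [5], [6], [7]
  1-simplices (18): [1,2], [1,4], [1,5], [1,7], [2,3], [2,5], [2,6], [2,7], [3,4], [3,5], [3,6], [3,7], [4,5], [4,6], [4,7], [5,6], [5,7], [6,7]
  2-simplices (12): [1,2,5], [1,2,7], [1,4,5], [1,4,7], [2,3,6], [2,3,7], [2,5,6], [3,4,5], [3,4,6], [3,5,7], [4,6,7], [5,6,7]

so the chain groups are C_0 ≅ Z^7, C_1 ≅ Z^18, C_2 ≅ Z^12.

Boundary ∂_1: C_1 → C_0 maps an edge to its endpoints' difference, ∂[p,q] = q − p. For instance
  ∂[3,5] = [5] − [3].
The 7×18 boundary matrix has rank 6 and Smith normal form diag(1,1,1,1,1,1).

Boundary ∂_2: C_2 → C_1 maps a triangle to the signed sum of its edges. For instance
  ∂[2,3,6] = [3,6] − [2,6] + [2,3],
  ∂[1,2,5] = [2,5] − [1,5] + [1,2].
This gives a 18×12 integer matrix of rank 12; reducing to Smith normal form yields diagonal entries (1,1,1,1,1,1,1,1,1,1,1,2).

Computing H_k = (kernel of ∂_k) / (image of ∂_{k+1}):

  H_0: rank C_0 − rank ∂_1 = 7 − 6 = 1, and the invariant factors of ∂_1 are all 1, so H_0 = Z.
  H_1: rank ker ∂_1 − rank ∂_2 = (18 − 6) − 12 = 0, and ∂_2 has invariant factor 2 > 1, so H_1 = Z/2Z.
  H_2: rank ker ∂_2 − rank ∂_3 = (12 − 12) − 0 = 0, and there is no ∂_3, so H_2 = 0.

(K is a triangulation of the real projective plane RP^2.)

H_0 ≅ Z,  H_1 ≅ Z/2Z,  H_2 = 0.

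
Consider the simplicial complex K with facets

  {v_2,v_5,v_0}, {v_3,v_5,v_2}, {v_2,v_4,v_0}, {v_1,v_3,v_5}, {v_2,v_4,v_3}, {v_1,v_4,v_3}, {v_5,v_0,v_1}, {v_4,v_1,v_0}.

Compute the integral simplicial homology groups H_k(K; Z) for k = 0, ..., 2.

H_0 ≅ Z,  H_1 = 0,  H_2 ≅ Z.

We work with the vertex ordering v_0 < v_1 < v_2 < v_3 < v_4 < v_5. The simplices of K, each written with vertices in increasing order, are:

  0-simplices (6): [v_0], [v_1], [v_2], [v_3], [v_4], [v_5]
  1-simplices (12): [v_0,v_1], [v_0,v_2], [v_0,v_4], [v_0,v_5], [v_1,v_3], [v_1,v_4], [v_1,v_5], [v_2,v_3], [v_2,v_4], [v_2,v_5], [v_3,v_4], [v_3,v_5]
  2-simplices (8): [v_0,v_1,v_4], [v_0,v_1,v_5], [v_0,v_2,v_4], [v_0,v_2,v_5], [v_1,v_3,v_4], [v_1,v_3,v_5], [v_2,v_3,v_4], [v_2,v_3,v_5]

Hence C_0 ≅ Z^6, C_1 ≅ Z^12, C_2 ≅ Z^8.

∂_1: C_1 → C_0 maps an edge to its endpoints' difference, ∂[p,q] = q − p. For instance
  ∂[v_2,v_3] = [v_3] − [v_2].
The resulting 6×12 matrix has rank 5, and its Smith normal form has invariant factors (1,1,1,1,1).

Boundary ∂_2: C_2 → C_1 maps a triangle to the signed sum of its edges. For instance
  ∂[v_2,v_3,v_5] = [v_3,v_5] − [v_2,v_5] + [v_2,v_3],
  ∂[v_2,v_3,v_4] = [v_3,v_4] − [v_2,v_4] + [v_2,v_3].
This gives a 12×8 integer matrix of rank 7; reducing to Smith normal form yields diagonal entries (1,1,1,1,1,1,1).

Now H_k = ker ∂_k / im ∂_{k+1}, so:

  H_0: rank C_0 − rank ∂_1 = 6 − 5 = 1, and the invariant factors of ∂_1 are all 1, so H_0 = Z.
  H_1: rank ker ∂_1 − rank ∂_2 = (12 − 5) − 7 = 0, and the invariant factors of ∂_2 are all 1, so H_1 = 0.
  H_2: rank ker ∂_2 − rank ∂_3 = (8 − 7) − 0 = 1, and there is no ∂_3, so H_2 = Z.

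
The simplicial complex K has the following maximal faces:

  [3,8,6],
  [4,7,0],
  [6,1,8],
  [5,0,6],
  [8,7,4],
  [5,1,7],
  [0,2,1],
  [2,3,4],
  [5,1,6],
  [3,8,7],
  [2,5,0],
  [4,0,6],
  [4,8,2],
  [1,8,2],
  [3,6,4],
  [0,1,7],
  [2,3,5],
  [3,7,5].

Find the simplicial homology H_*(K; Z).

Fix the vertex order 0 < 1 < 2 < 3 < 4 < 5 < 6 < 7 < 8 and write every simplex with vertices in increasing order. Then dim K = 2 and the simplices of K are:

  0-simplices (9): [0], [1], [2], [3], [4], [5], [6], [7], [8]
  1-simplices (27): (27 of them)
  2-simplices (18): [0,1,2], [0,1,7], [0,2,5], [0,4,6], [0,4,7], [0,5,6], [1,2,8], [1,5,6], [1,5,7], [1,6,8], [2,3,4], [2,3,5], [2,4,8], [3,4,6], [3,5,7], [3,6,8], [3,7,8], [4,7,8]

Hence C_0 ≅ Z^9, C_1 ≅ Z^27, C_2 ≅ Z^18.

Boundary ∂_1: C_1 → C_0 sends each edge [p,q] (with p < q) to q − p. For instance
  ∂[4,8] = [8] − [4].
The 9×27 boundary matrix has rank 8 and Smith normal form diag(1,1,1,1,1,1,1,1).

The boundary map ∂_2: C_2 → C_1 acts by ∂[p,q,r] = [q,r] − [p,r] + [p,q]. For instance
  ∂[2,3,4] = [3,4] − [2,4] + [2,3],
  ∂[0,1,7] = [1,7] − [0,7] + [0,1].
As a 27×18 matrix over Z this has rank 18, with invariant factors (1,1,1,1,1,1,1,1,1,1,1,1,1,1,1,1,1,2).

Computing H_k = (kernel of ∂_k) / (image of ∂_{k+1}):

  H_0: rank C_0 − rank ∂_1 = 9 − 8 = 1, and the invariant factors of ∂_1 are all 1, so H_0 = Z.
  H_1: rank ker ∂_1 − rank ∂_2 = (27 − 8) − 18 = 1, and ∂_2 has invariant factor 2 > 1, so H_1 = Z ⊕ Z/2.
  H_2: rank ker ∂_2 − rank ∂_3 = (18 − 18) − 0 = 0, and there is no ∂_3, so H_2 = 0.

(K is a triangulation of the Klein bottle.)

H_0 = Z,  H_1 = Z ⊕ Z/2,  H_2 = 0.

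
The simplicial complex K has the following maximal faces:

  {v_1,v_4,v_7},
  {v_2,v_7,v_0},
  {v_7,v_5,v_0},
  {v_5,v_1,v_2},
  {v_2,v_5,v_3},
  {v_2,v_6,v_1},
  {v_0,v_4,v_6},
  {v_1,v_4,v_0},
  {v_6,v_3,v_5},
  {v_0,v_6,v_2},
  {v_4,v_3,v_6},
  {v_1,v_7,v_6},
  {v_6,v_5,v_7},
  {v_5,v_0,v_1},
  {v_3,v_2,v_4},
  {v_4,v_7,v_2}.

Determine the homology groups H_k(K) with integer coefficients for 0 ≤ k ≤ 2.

H_0 = Z,  H_1 = Z^2,  H_2 = Z.

Fix the vertex order v_0 < v_1 < v_2 < v_3 < v_4 < v_5 < v_6 < v_7 and write every simplex with vertices in increasing order. Then dim K = 2 and the simplices of K are:

  0-simplices (8): [v_0], [v_1], [v_2], [v_3], [v_4], [v_5], [v_6], [v_7]
  1-simplices (24): (24 of them)
  2-simplices (16): (16 of them)

giving chain groups C_0 ≅ Z^8, C_1 ≅ Z^24, C_2 ≅ Z^16.

∂_1: C_1 → C_0 sends each edge [p,q] (with p < q) to q − p. For instance
  ∂[v_4,v_6] = [v_6] − [v_4].
The resulting 8×24 matrix has rank 7, and its Smith normal form has invariant factors (1,1,1,1,1,1,1).

The boundary map ∂_2: C_2 → C_1 acts by ∂[p,q,r] = [q,r] − [p,r] + [p,q]. For instance
  ∂[v_0,v_5,v_7] = [v_5,v_7] − [v_0,v_7] + [v_0,v_5],
  ∂[v_0,v_2,v_6] = [v_2,v_6] − [v_0,v_6] + [v_0,v_2].
The 24×16 boundary matrix has rank 15 and Smith normal form diag(1,1,1,1,1,1,1,1,1,1,1,1,1,1,1).

Now H_k = ker ∂_k / im ∂_{k+1}, so:

  H_0: rank C_0 − rank ∂_1 = 8 − 7 = 1, and the invariant factors of ∂_1 are all 1, so H_0 = Z.
  H_1: rank ker ∂_1 − rank ∂_2 = (24 − 7) − 15 = 2, and the invariant factors of ∂_2 are all 1, so H_1 = Z^2.
  H_2: rank ker ∂_2 − rank ∂_3 = (16 − 15) − 0 = 1, and there is no ∂_3, so H_2 = Z.

As a check, the Euler characteristic is 8 − 24 + 16 = 0, which agrees with 1 − 2 + 1 = 0.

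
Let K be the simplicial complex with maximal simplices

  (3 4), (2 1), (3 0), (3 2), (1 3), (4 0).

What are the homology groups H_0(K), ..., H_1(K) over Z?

H_0 = Z,  H_1 = Z^2.

K has 5 vertices, 6 edges.
rank ∂_0 = 0, rank ∂_1 = 4 ⇒ b_0 = 5 − 0 − 4 = 1; all invariant factors of ∂_1 are 1 so no torsion. So H_0 ≅ Z.
rank ∂_1 = 4, rank ∂_2 = 0 ⇒ b_1 = 6 − 4 − 0 = 2. So H_1 ≅ Z^2.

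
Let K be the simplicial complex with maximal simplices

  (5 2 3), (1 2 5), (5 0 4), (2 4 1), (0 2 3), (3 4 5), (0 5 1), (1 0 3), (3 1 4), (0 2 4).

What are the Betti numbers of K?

b_0 = 1, b_1 = 0, b_2 = 0.

Order the vertices as 0 < 1 < 2 < 3 < 4 < 5. Listing each simplex with vertices in this order, K has dimension 2 with simplices:

  0-simplices (6): [0], [1], [2], [3], [4], [5]
  1-simplices (15): [0,1], [0,2], [0,3], [0,4], [0,5], [1,2], [1,3], [1,4], [1,5], [2,3], [2,4], [2,5], [3,4], [3,5], [4,5]
  2-simplices (10): [0,1,3], [0,1,5], [0,2,3], [0,2,4], [0,4,5], [1,2,4], [1,2,5], [1,3,4], [2,3,5], [3,4,5]

giving chain groups C_0 ≅ Z^6, C_1 ≅ Z^15, C_2 ≅ Z^10.

∂_1: C_1 → C_0 is given by ∂[p,q] = [q] − [p]. For instance
  ∂[3,4] = [4] − [3].
This gives a 6×15 integer matrix of rank 5; reducing to Smith normal form yields diagonal entries (1,1,1,1,1).

∂_2: C_2 → C_1 acts by ∂[p,q,r] = [q,r] − [p,r] + [p,q]. For instance
  ∂[1,2,5] = [2,5] − [1,5] + [1,2],
  ∂[0,1,3] = [1,3] − [0,3] + [0,1].
This gives a 15×10 integer matrix of rank 10; reducing to Smith normal form yields diagonal entries (1,1,1,1,1,1,1,1,1,2).

From H_k ≅ ker(∂_k) / im(∂_{k+1}) we obtain:

  H_0: rank C_0 − rank ∂_1 = 6 − 5 = 1, and the invariant factors of ∂_1 are all 1, so H_0 ≅ Z.
  H_1: rank ker ∂_1 − rank ∂_2 = (15 − 5) − 10 = 0, and ∂_2 has invariant factor 2 > 1, so H_1 ≅ Z/2.
  H_2: rank ker ∂_2 − rank ∂_3 = (10 − 10) − 0 = 0, and there is no ∂_3, so H_2 ≅ 0.

As a check, the Euler characteristic is 6 − 15 + 10 = 1, which agrees with 1 − 0 + 0 = 1.

Hence the Betti numbers are b_0 = 1, b_1 = 0, b_2 = 0.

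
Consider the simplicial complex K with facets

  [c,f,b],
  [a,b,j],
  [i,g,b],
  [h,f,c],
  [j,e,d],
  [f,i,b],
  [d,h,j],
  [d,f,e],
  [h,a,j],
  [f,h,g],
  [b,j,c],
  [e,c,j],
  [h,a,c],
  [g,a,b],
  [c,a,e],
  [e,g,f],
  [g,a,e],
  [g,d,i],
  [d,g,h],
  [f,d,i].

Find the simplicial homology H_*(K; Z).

Fix the vertex order a < b < c < d < e < f < g < h < i < j and write every simplex with vertices in increasing order. Then dim K = 2 and the simplices of K are:

  0-simplices (10): a, b, c, d, e, f, g, h, i, j
  1-simplices (30): ab, ac, ae, ag, ah, aj, bc, bf, bg, bi, bj, ce, cf, ch, cj, de, df, dg, dh, di, dj, ef, eg, ej, fg, fh, fi, gh, gi, hj
  2-simplices (20): abg, abj, ace, ach, aeg, ahj, bcf, bcj, bfi, bgi, cej, cfh, def, dej, dfi, dgh, dgi, dhj, efg, fgh

Hence C_0 ≅ Z^10, C_1 ≅ Z^30, C_2 ≅ Z^20.

The boundary map ∂_1: C_1 → C_0 maps an edge to its endpoints' difference, ∂[p,q] = q − p.
This gives a 10×30 integer matrix of rank 9; reducing to Smith normal form yields diagonal entries (1,1,1,1,1,1,1,1,1).

Boundary ∂_2: C_2 → C_1 acts by ∂[p,q,r] = [q,r] − [p,r] + [p,q]. For instance
  ∂cfh = fh − ch + cf,
  ∂bfi = fi − bi + bf.
The resulting 30×20 matrix has rank 20, and its Smith normal form has invariant factors (1,1,1,1,1,1,1,1,1,1,1,1,1,1,1,1,1,1,1,2).

Computing H_k = (kernel of ∂_k) / (image of ∂_{k+1}):

  H_0: rank C_0 − rank ∂_1 = 10 − 9 = 1, and the invariant factors of ∂_1 are all 1, so H_0 = Z.
  H_1: rank ker ∂_1 − rank ∂_2 = (30 − 9) − 20 = 1, and ∂_2 has invariant factor 2 > 1, so H_1 = Z ⊕ Z/2Z.
  H_2: rank ker ∂_2 − rank ∂_3 = (20 − 20) − 0 = 0, and there is no ∂_3, so H_2 = 0.

As a check, the Euler characteristic is 10 − 30 + 20 = 0, which agrees with 1 − 1 + 0 = 0.

H_0 ≅ Z,  H_1 ≅ Z ⊕ Z/2Z,  H_2 = 0.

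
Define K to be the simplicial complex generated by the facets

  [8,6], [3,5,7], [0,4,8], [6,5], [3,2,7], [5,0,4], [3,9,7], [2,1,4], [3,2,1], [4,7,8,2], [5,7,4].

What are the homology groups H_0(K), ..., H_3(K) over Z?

H_0 = Z,  H_1 = Z,  H_2 = 0,  H_3 = 0.

K has 10 vertices, 21 edges, 12 triangles, 1 3-simplex.
rank ∂_0 = 0, rank ∂_1 = 9 ⇒ b_0 = 10 − 0 − 9 = 1; all invariant factors of ∂_1 are 1 so no torsion. So H_0 = Z.
rank ∂_1 = 9, rank ∂_2 = 11 ⇒ b_1 = 21 − 9 − 11 = 1; all invariant factors of ∂_2 are 1 so no torsion. So H_1 = Z.
rank ∂_2 = 11, rank ∂_3 = 1 ⇒ b_2 = 12 − 11 − 1 = 0; all invariant factors of ∂_3 are 1 so no torsion. So H_2 = 0.
rank ∂_3 = 1, rank ∂_4 = 0 ⇒ b_3 = 1 − 1 − 0 = 0. So H_3 = 0.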